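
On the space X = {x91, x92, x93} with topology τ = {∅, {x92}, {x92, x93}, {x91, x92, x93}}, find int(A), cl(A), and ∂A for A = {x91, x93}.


int(A) = ∅, cl(A) = {x91, x93}, ∂A = {x91, x93}.

Closed sets in (X, τ) are complements of opens:
  closed(X, τ) = {∅, {x91}, {x91, x93}, {x91, x92, x93}}.
int(A) = ⋃ {U ∈ τ : U ⊆ A}. Opens contained in A: ∅.
Taking the union of these: int(A) = ∅.
cl(A) = ⋂ {C closed : A ⊆ C}. Closed sets containing A: {x91, x93}, {x91, x92, x93}.
Intersecting these: cl(A) = {x91, x93}.
∂A = cl(A) ∖ int(A) = {x91, x93} ∖ ∅ = {x91, x93}.


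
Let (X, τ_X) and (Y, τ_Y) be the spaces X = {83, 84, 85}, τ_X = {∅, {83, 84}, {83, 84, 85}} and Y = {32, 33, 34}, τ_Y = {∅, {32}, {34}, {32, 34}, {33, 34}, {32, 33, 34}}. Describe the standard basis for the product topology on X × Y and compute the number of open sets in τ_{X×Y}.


Basis B = {∅ × ∅, {83, 84} × {32}, {83, 84} × {34}, {83, 84, 85} × {32}, {83, 84, 85} × {34}, {83, 84} × {32, 34}, {83, 84} × {33, 34}, {83, 84} × {32, 33, 34}, {83, 84, 85} × {32, 34}, {83, 84, 85} × {33, 34}, {83, 84, 85} × {32, 33, 34}}; |τ_{X×Y}| = 18.

Enumerate products U × V with U ∈ τ_X, V ∈ τ_Y (deduplicated):
  ∅ × ∅ = {} (∅)
  {83, 84} × {32} = {(83,32), (84,32)}
  {83, 84} × {34} = {(83,34), (84,34)}
  {83, 84, 85} × {32} = {(83,32), (84,32), (85,32)}
  {83, 84, 85} × {34} = {(83,34), (84,34), (85,34)}
  {83, 84} × {32, 34} = {(83,32), (83,34), (84,32), (84,34)}
  {83, 84} × {33, 34} = {(83,33), (83,34), (84,33), (84,34)}
  {83, 84} × {32, 33, 34} = {(83,32), (83,33), (83,34), (84,32), (84,33), (84,34)}
  {83, 84, 85} × {32, 34} = {(83,32), (83,34), (84,32), (84,34), (85,32), (85,34)}
  {83, 84, 85} × {33, 34} = {(83,33), (83,34), (84,33), (84,34), (85,33), (85,34)}
  {83, 84, 85} × {32, 33, 34} = {(83,32), (83,33), (83,34), (84,32), (84,33), (84,34), (85,32), (85,33), (85,34)}
These 11 distinct sets form the basis B.
Close under arbitrary unions to get τ_{X×Y}; counting gives |τ_{X×Y}| = 18.


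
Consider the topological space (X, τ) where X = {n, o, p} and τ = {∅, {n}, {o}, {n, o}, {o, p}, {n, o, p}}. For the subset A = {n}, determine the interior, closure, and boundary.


int(A) = {n}, cl(A) = {n}, ∂A = ∅.

Closed sets in (X, τ) are complements of opens:
  closed(X, τ) = {∅, {n}, {p}, {n, p}, {o, p}, {n, o, p}}.
int(A) = ⋃ {U ∈ τ : U ⊆ A}. Opens contained in A: ∅, {n}.
Taking the union of these: int(A) = {n}.
cl(A) = ⋂ {C closed : A ⊆ C}. Closed sets containing A: {n}, {n, p}, {n, o, p}.
Intersecting these: cl(A) = {n}.
∂A = cl(A) ∖ int(A) = {n} ∖ {n} = ∅.


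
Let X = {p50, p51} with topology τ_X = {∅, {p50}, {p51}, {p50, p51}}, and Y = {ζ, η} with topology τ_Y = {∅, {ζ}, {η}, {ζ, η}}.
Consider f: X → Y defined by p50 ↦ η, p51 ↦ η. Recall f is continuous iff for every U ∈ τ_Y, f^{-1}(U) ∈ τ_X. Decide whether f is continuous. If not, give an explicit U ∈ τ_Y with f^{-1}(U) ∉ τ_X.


f IS continuous.

Compute f^{-1}(U) for each U ∈ τ_Y:
  U = ∅: f^{-1}(U) = ∅ ∈ τ_X ✓.
  U = {ζ}: f^{-1}(U) = ∅ ∈ τ_X ✓.
  U = {η}: f^{-1}(U) = {p50, p51} ∈ τ_X ✓.
  U = {ζ, η}: f^{-1}(U) = {p50, p51} ∈ τ_X ✓.
Every preimage lies in τ_X, so f IS continuous.


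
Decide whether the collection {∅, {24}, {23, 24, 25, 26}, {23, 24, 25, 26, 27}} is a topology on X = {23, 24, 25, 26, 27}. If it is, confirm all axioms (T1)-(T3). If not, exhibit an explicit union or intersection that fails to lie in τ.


τ IS a topology on X.

Axiom (T1): ∅ ∈ τ? Yes; X ∈ τ? Yes.
Axiom (T2/T3): check pairwise unions and intersections of members of τ.
All pairwise intersections and unions checked — each lies in τ. Therefore τ satisfies (T1), (T2), (T3): it IS a topology on X.


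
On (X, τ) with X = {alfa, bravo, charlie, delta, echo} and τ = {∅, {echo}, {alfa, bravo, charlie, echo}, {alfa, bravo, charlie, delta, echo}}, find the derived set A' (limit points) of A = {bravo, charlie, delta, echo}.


A' = {alfa, bravo, charlie, delta}

For each x ∈ X, list the open sets U ∈ τ with x ∈ U, then check whether U ∩ (A ∖ {x}) ≠ ∅ for every such U.
  x = alfa: opens ∋ x are {alfa, bravo, charlie, echo}, {alfa, bravo, charlie, delta, echo}; each meets A ∖ {alfa}, so x IS a limit point.
  x = bravo: opens ∋ x are {alfa, bravo, charlie, echo}, {alfa, bravo, charlie, delta, echo}; each meets A ∖ {bravo}, so x IS a limit point.
  x = charlie: opens ∋ x are {alfa, bravo, charlie, echo}, {alfa, bravo, charlie, delta, echo}; each meets A ∖ {charlie}, so x IS a limit point.
  x = delta: opens ∋ x are {alfa, bravo, charlie, delta, echo}; each meets A ∖ {delta}, so x IS a limit point.
  x = echo: open {echo} ∋ x has {echo} ∩ (A ∖ {echo}) = ∅, so x is NOT a limit point.
Collecting: A' = {alfa, bravo, charlie, delta}.


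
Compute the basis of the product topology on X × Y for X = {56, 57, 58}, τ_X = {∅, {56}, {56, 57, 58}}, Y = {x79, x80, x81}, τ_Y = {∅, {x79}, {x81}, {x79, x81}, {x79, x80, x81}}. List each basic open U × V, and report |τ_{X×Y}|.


Basis B = {∅ × ∅, {56} × {x79}, {56} × {x81}, {56} × {x79, x81}, {56} × {x79, x80, x81}, {56, 57, 58} × {x79}, {56, 57, 58} × {x81}, {56, 57, 58} × {x79, x81}, {56, 57, 58} × {x79, x80, x81}}; |τ_{X×Y}| = 14.

Enumerate products U × V with U ∈ τ_X, V ∈ τ_Y (deduplicated):
  ∅ × ∅ = {} (∅)
  {56} × {x79} = {(56,x79)}
  {56} × {x81} = {(56,x81)}
  {56} × {x79, x81} = {(56,x79), (56,x81)}
  {56} × {x79, x80, x81} = {(56,x79), (56,x80), (56,x81)}
  {56, 57, 58} × {x79} = {(56,x79), (57,x79), (58,x79)}
  {56, 57, 58} × {x81} = {(56,x81), (57,x81), (58,x81)}
  {56, 57, 58} × {x79, x81} = {(56,x79), (56,x81), (57,x79), (57,x81), (58,x79), (58,x81)}
  {56, 57, 58} × {x79, x80, x81} = {(56,x79), (56,x80), (56,x81), (57,x79), (57,x80), (57,x81), (58,x79), (58,x80), (58,x81)}
These 9 distinct sets form the basis B.
Close under arbitrary unions to get τ_{X×Y}; counting gives |τ_{X×Y}| = 14.


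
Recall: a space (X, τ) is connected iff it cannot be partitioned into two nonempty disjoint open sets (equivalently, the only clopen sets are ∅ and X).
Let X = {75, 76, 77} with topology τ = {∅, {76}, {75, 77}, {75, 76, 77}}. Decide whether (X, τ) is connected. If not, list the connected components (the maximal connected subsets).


(X, τ) is disconnected; components = [{76}, {75, 77}].

Find clopen sets (U ∈ τ with X ∖ U ∈ τ):
  U = ∅, X ∖ U = {75, 76, 77} — both open, so U is clopen.
  U = {76}, X ∖ U = {75, 77} — both open, so U is clopen.
  U = {75, 77}, X ∖ U = {76} — both open, so U is clopen.
  U = {75, 76, 77}, X ∖ U = ∅ — both open, so U is clopen.
Nontrivial clopen(s) exist: e.g. {76}. So (X, τ) is disconnected.
Compute connected components by grouping points that agree on all clopens:
  component: {76}
  component: {75, 77}


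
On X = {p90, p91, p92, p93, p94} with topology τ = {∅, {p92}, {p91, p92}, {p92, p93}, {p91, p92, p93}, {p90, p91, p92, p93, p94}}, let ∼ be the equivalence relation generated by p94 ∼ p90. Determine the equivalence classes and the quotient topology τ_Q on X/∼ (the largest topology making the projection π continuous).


X/∼ = {[p90=p94], [p91], [p92], [p93]}; |τ_Q| = 6.

Equivalence classes: [p90=p94], [p91], [p92], [p93].
Quotient map π: X → X/∼ sends p90 ↦ [p90=p94], p91 ↦ [p91], p92 ↦ [p92], p93 ↦ [p93], p94 ↦ [p90=p94].
For each subset V ⊆ X/∼, compute π^{-1}(V) ⊆ X and check whether π^{-1}(V) ∈ τ. V is open in τ_Q iff π^{-1}(V) ∈ τ.
  V = {}: π^{-1}(V) = ∅ ∈ τ ✓.
  V = {[p90=p94]}: π^{-1}(V) = {p90, p94} ∉ τ ✗.
  V = {[p91]}: π^{-1}(V) = {p91} ∉ τ ✗.
  V = {[p90=p94], [p91]}: π^{-1}(V) = {p90, p91, p94} ∉ τ ✗.
  V = {[p92]}: π^{-1}(V) = {p92} ∈ τ ✓.
  V = {[p90=p94], [p92]}: π^{-1}(V) = {p90, p92, p94} ∉ τ ✗.
  V = {[p91], [p92]}: π^{-1}(V) = {p91, p92} ∈ τ ✓.
  V = {[p90=p94], [p91], [p92]}: π^{-1}(V) = {p90, p91, p92, p94} ∉ τ ✗.
  V = {[p93]}: π^{-1}(V) = {p93} ∉ τ ✗.
  V = {[p90=p94], [p93]}: π^{-1}(V) = {p90, p93, p94} ∉ τ ✗.
  V = {[p91], [p93]}: π^{-1}(V) = {p91, p93} ∉ τ ✗.
  V = {[p90=p94], [p91], [p93]}: π^{-1}(V) = {p90, p91, p93, p94} ∉ τ ✗.
  V = {[p92], [p93]}: π^{-1}(V) = {p92, p93} ∈ τ ✓.
  V = {[p90=p94], [p92], [p93]}: π^{-1}(V) = {p90, p92, p93, p94} ∉ τ ✗.
  V = {[p91], [p92], [p93]}: π^{-1}(V) = {p91, p92, p93} ∈ τ ✓.
  V = {[p90=p94], [p91], [p92], [p93]}: π^{-1}(V) = {p90, p91, p92, p93, p94} ∈ τ ✓.
Open sets in the quotient: τ_Q = {{}, {[p92]}, {[p91], [p92]}, {[p92], [p93]}, {[p91], [p92], [p93]}, {[p90=p94], [p91], [p92], [p93]}} (6 elements).


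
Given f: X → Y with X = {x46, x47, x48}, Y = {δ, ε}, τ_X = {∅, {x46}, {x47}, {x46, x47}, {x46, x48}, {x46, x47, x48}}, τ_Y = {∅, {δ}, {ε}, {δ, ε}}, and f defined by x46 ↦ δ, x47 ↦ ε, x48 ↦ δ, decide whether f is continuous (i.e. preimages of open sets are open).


f IS continuous.

Compute f^{-1}(U) for each U ∈ τ_Y:
  U = ∅: f^{-1}(U) = ∅ ∈ τ_X ✓.
  U = {δ}: f^{-1}(U) = {x46, x48} ∈ τ_X ✓.
  U = {ε}: f^{-1}(U) = {x47} ∈ τ_X ✓.
  U = {δ, ε}: f^{-1}(U) = {x46, x47, x48} ∈ τ_X ✓.
Every preimage lies in τ_X, so f IS continuous.


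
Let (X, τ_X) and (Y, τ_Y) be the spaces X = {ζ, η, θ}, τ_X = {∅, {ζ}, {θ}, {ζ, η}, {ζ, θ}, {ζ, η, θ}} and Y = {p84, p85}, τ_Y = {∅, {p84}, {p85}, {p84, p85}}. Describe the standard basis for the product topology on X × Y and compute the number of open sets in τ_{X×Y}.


Basis B = {∅ × ∅, {ζ} × {p84}, {ζ} × {p85}, {θ} × {p84}, {θ} × {p85}, {ζ} × {p84, p85}, {ζ, η} × {p84}, {ζ, θ} × {p84}, {ζ, η} × {p85}, {ζ, θ} × {p85}, {θ} × {p84, p85}, {ζ, η, θ} × {p84}, {ζ, η, θ} × {p85}, {ζ, η} × {p84, p85}, {ζ, θ} × {p84, p85}, {ζ, η, θ} × {p84, p85}}; |τ_{X×Y}| = 36.

Enumerate products U × V with U ∈ τ_X, V ∈ τ_Y (deduplicated):
  ∅ × ∅ = {} (∅)
  {ζ} × {p84} = {(ζ,p84)}
  {ζ} × {p85} = {(ζ,p85)}
  {θ} × {p84} = {(θ,p84)}
  {θ} × {p85} = {(θ,p85)}
  {ζ} × {p84, p85} = {(ζ,p84), (ζ,p85)}
  {ζ, η} × {p84} = {(ζ,p84), (η,p84)}
  {ζ, θ} × {p84} = {(ζ,p84), (θ,p84)}
  {ζ, η} × {p85} = {(ζ,p85), (η,p85)}
  {ζ, θ} × {p85} = {(ζ,p85), (θ,p85)}
  {θ} × {p84, p85} = {(θ,p84), (θ,p85)}
  {ζ, η, θ} × {p84} = {(ζ,p84), (η,p84), (θ,p84)}
  {ζ, η, θ} × {p85} = {(ζ,p85), (η,p85), (θ,p85)}
  {ζ, η} × {p84, p85} = {(ζ,p84), (ζ,p85), (η,p84), (η,p85)}
  {ζ, θ} × {p84, p85} = {(ζ,p84), (ζ,p85), (θ,p84), (θ,p85)}
  {ζ, η, θ} × {p84, p85} = {(ζ,p84), (ζ,p85), (η,p84), (η,p85), (θ,p84), (θ,p85)}
These 16 distinct sets form the basis B.
Close under arbitrary unions to get τ_{X×Y}; counting gives |τ_{X×Y}| = 36.


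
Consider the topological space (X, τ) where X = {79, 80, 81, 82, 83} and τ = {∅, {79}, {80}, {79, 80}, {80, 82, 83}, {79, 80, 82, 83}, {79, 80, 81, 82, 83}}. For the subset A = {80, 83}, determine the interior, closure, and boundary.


int(A) = {80}, cl(A) = {80, 81, 82, 83}, ∂A = {81, 82, 83}.

Closed sets in (X, τ) are complements of opens:
  closed(X, τ) = {∅, {81}, {79, 81}, {81, 82, 83}, {79, 81, 82, 83}, {80, 81, 82, 83}, {79, 80, 81, 82, 83}}.
int(A) = ⋃ {U ∈ τ : U ⊆ A}. Opens contained in A: ∅, {80}.
Taking the union of these: int(A) = {80}.
cl(A) = ⋂ {C closed : A ⊆ C}. Closed sets containing A: {80, 81, 82, 83}, {79, 80, 81, 82, 83}.
Intersecting these: cl(A) = {80, 81, 82, 83}.
∂A = cl(A) ∖ int(A) = {80, 81, 82, 83} ∖ {80} = {81, 82, 83}.


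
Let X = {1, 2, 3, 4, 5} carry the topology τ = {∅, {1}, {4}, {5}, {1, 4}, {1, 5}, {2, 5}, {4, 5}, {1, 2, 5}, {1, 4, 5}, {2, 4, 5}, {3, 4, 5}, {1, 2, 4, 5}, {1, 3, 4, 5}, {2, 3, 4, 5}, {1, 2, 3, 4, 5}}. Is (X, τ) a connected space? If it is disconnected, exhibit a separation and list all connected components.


(X, τ) is disconnected; components = [{1}, {2, 3, 4, 5}].

Find clopen sets (U ∈ τ with X ∖ U ∈ τ):
  U = ∅, X ∖ U = {1, 2, 3, 4, 5} — both open, so U is clopen.
  U = {1}, X ∖ U = {2, 3, 4, 5} — both open, so U is clopen.
  U = {2, 3, 4, 5}, X ∖ U = {1} — both open, so U is clopen.
  U = {1, 2, 3, 4, 5}, X ∖ U = ∅ — both open, so U is clopen.
Nontrivial clopen(s) exist: e.g. {2, 3, 4, 5}. So (X, τ) is disconnected.
Compute connected components by grouping points that agree on all clopens:
  component: {1}
  component: {2, 3, 4, 5}


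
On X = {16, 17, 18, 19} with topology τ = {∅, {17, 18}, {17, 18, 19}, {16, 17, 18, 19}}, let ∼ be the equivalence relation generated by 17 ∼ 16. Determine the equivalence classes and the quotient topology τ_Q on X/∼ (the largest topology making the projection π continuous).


X/∼ = {[16=17], [18], [19]}; |τ_Q| = 2.

Equivalence classes: [16=17], [18], [19].
Quotient map π: X → X/∼ sends 16 ↦ [16=17], 17 ↦ [16=17], 18 ↦ [18], 19 ↦ [19].
For each subset V ⊆ X/∼, compute π^{-1}(V) ⊆ X and check whether π^{-1}(V) ∈ τ. V is open in τ_Q iff π^{-1}(V) ∈ τ.
  V = {}: π^{-1}(V) = ∅ ∈ τ ✓.
  V = {[16=17]}: π^{-1}(V) = {16, 17} ∉ τ ✗.
  V = {[18]}: π^{-1}(V) = {18} ∉ τ ✗.
  V = {[16=17], [18]}: π^{-1}(V) = {16, 17, 18} ∉ τ ✗.
  V = {[19]}: π^{-1}(V) = {19} ∉ τ ✗.
  V = {[16=17], [19]}: π^{-1}(V) = {16, 17, 19} ∉ τ ✗.
  V = {[18], [19]}: π^{-1}(V) = {18, 19} ∉ τ ✗.
  V = {[16=17], [18], [19]}: π^{-1}(V) = {16, 17, 18, 19} ∈ τ ✓.
Open sets in the quotient: τ_Q = {{}, {[16=17], [18], [19]}} (2 elements).


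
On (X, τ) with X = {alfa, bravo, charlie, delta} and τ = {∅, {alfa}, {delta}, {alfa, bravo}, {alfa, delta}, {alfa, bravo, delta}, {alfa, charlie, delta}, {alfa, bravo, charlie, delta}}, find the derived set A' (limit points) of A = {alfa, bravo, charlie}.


A' = {bravo, charlie}

For each x ∈ X, list the open sets U ∈ τ with x ∈ U, then check whether U ∩ (A ∖ {x}) ≠ ∅ for every such U.
  x = alfa: open {alfa} ∋ x has {alfa} ∩ (A ∖ {alfa}) = ∅, so x is NOT a limit point.
  x = bravo: opens ∋ x are {alfa, bravo}, {alfa, bravo, delta}, {alfa, bravo, charlie, delta}; each meets A ∖ {bravo}, so x IS a limit point.
  x = charlie: opens ∋ x are {alfa, charlie, delta}, {alfa, bravo, charlie, delta}; each meets A ∖ {charlie}, so x IS a limit point.
  x = delta: open {delta} ∋ x has {delta} ∩ (A ∖ {delta}) = ∅, so x is NOT a limit point.
Collecting: A' = {bravo, charlie}.


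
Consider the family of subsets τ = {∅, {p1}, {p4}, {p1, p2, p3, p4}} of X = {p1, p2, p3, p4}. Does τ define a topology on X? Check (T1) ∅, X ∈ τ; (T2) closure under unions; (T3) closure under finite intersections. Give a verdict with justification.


τ is NOT a topology on X.

Axiom (T1): ∅ ∈ τ? Yes; X ∈ τ? Yes.
Axiom (T2/T3): check pairwise unions and intersections of members of τ.
Counterexample for (T2): {p1} ∪ {p4} = {p1, p4} ∉ τ. Therefore τ is NOT a topology.


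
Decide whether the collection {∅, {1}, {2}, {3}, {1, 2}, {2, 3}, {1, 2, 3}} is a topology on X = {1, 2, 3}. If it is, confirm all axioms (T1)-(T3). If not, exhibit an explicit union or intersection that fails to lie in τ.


τ is NOT a topology on X.

Axiom (T1): ∅ ∈ τ? Yes; X ∈ τ? Yes.
Axiom (T2/T3): check pairwise unions and intersections of members of τ.
Counterexample for (T2): {1} ∪ {3} = {1, 3} ∉ τ. Therefore τ is NOT a topology.


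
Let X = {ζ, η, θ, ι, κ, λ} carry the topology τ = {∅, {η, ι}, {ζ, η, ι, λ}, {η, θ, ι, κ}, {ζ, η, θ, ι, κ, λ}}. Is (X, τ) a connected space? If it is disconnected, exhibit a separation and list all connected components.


(X, τ) is connected.

Find clopen sets (U ∈ τ with X ∖ U ∈ τ):
  U = ∅, X ∖ U = {ζ, η, θ, ι, κ, λ} — both open, so U is clopen.
  U = {ζ, η, θ, ι, κ, λ}, X ∖ U = ∅ — both open, so U is clopen.
Only trivial clopens (∅ and X) exist, so (X, τ) is connected.
Compute connected components by grouping points that agree on all clopens:
  component: {ζ, η, θ, ι, κ, λ}


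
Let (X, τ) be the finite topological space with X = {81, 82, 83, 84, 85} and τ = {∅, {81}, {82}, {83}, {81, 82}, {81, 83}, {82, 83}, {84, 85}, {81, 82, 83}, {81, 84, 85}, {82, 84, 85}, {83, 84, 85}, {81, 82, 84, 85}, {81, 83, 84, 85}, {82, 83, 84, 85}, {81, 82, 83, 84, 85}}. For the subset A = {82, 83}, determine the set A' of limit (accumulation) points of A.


A' = ∅

For each x ∈ X, list the open sets U ∈ τ with x ∈ U, then check whether U ∩ (A ∖ {x}) ≠ ∅ for every such U.
  x = 81: open {81} ∋ x has {81} ∩ (A ∖ {81}) = ∅, so x is NOT a limit point.
  x = 82: open {82} ∋ x has {82} ∩ (A ∖ {82}) = ∅, so x is NOT a limit point.
  x = 83: open {83} ∋ x has {83} ∩ (A ∖ {83}) = ∅, so x is NOT a limit point.
  x = 84: open {84, 85} ∋ x has {84, 85} ∩ (A ∖ {84}) = ∅, so x is NOT a limit point.
  x = 85: open {84, 85} ∋ x has {84, 85} ∩ (A ∖ {85}) = ∅, so x is NOT a limit point.
Collecting: A' = ∅.


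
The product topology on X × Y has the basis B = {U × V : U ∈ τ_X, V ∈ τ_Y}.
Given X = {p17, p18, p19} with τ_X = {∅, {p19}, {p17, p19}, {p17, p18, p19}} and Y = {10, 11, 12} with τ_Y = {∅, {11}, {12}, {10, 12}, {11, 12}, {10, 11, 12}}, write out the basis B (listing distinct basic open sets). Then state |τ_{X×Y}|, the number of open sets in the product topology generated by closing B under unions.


Basis B = {∅ × ∅, {p19} × {11}, {p19} × {12}, {p17, p19} × {11}, {p17, p19} × {12}, {p19} × {10, 12}, {p19} × {11, 12}, {p17, p18, p19} × {11}, {p17, p18, p19} × {12}, {p19} × {10, 11, 12}, {p17, p19} × {10, 12}, {p17, p19} × {11, 12}, {p17, p19} × {10, 11, 12}, {p17, p18, p19} × {10, 12}, {p17, p18, p19} × {11, 12}, {p17, p18, p19} × {10, 11, 12}}; |τ_{X×Y}| = 40.

Enumerate products U × V with U ∈ τ_X, V ∈ τ_Y (deduplicated):
  ∅ × ∅ = {} (∅)
  {p19} × {11} = {(p19,11)}
  {p19} × {12} = {(p19,12)}
  {p17, p19} × {11} = {(p17,11), (p19,11)}
  {p17, p19} × {12} = {(p17,12), (p19,12)}
  {p19} × {10, 12} = {(p19,10), (p19,12)}
  {p19} × {11, 12} = {(p19,11), (p19,12)}
  {p17, p18, p19} × {11} = {(p17,11), (p18,11), (p19,11)}
  {p17, p18, p19} × {12} = {(p17,12), (p18,12), (p19,12)}
  {p19} × {10, 11, 12} = {(p19,10), (p19,11), (p19,12)}
  {p17, p19} × {10, 12} = {(p17,10), (p17,12), (p19,10), (p19,12)}
  {p17, p19} × {11, 12} = {(p17,11), (p17,12), (p19,11), (p19,12)}
  {p17, p19} × {10, 11, 12} = {(p17,10), (p17,11), (p17,12), (p19,10), (p19,11), (p19,12)}
  {p17, p18, p19} × {10, 12} = {(p17,10), (p17,12), (p18,10), (p18,12), (p19,10), (p19,12)}
  {p17, p18, p19} × {11, 12} = {(p17,11), (p17,12), (p18,11), (p18,12), (p19,11), (p19,12)}
  {p17, p18, p19} × {10, 11, 12} = {(p17,10), (p17,11), (p17,12), (p18,10), (p18,11), (p18,12), (p19,10), (p19,11), (p19,12)}
These 16 distinct sets form the basis B.
Close under arbitrary unions to get τ_{X×Y}; counting gives |τ_{X×Y}| = 40.


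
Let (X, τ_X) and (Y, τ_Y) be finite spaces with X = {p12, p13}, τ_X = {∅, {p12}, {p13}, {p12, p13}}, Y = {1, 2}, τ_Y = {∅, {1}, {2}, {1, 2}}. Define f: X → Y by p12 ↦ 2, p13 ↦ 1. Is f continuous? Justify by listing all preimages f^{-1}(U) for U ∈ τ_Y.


f IS continuous.

Compute f^{-1}(U) for each U ∈ τ_Y:
  U = ∅: f^{-1}(U) = ∅ ∈ τ_X ✓.
  U = {1}: f^{-1}(U) = {p13} ∈ τ_X ✓.
  U = {2}: f^{-1}(U) = {p12} ∈ τ_X ✓.
  U = {1, 2}: f^{-1}(U) = {p12, p13} ∈ τ_X ✓.
Every preimage lies in τ_X, so f IS continuous.


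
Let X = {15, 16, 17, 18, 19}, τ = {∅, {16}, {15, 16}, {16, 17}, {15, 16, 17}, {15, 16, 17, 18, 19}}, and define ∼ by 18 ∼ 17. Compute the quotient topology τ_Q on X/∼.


X/∼ = {[15], [16], [17=18], [19]}; |τ_Q| = 4.

Equivalence classes: [15], [16], [17=18], [19].
Quotient map π: X → X/∼ sends 15 ↦ [15], 16 ↦ [16], 17 ↦ [17=18], 18 ↦ [17=18], 19 ↦ [19].
For each subset V ⊆ X/∼, compute π^{-1}(V) ⊆ X and check whether π^{-1}(V) ∈ τ. V is open in τ_Q iff π^{-1}(V) ∈ τ.
  V = {}: π^{-1}(V) = ∅ ∈ τ ✓.
  V = {[15]}: π^{-1}(V) = {15} ∉ τ ✗.
  V = {[16]}: π^{-1}(V) = {16} ∈ τ ✓.
  V = {[15], [16]}: π^{-1}(V) = {15, 16} ∈ τ ✓.
  V = {[17=18]}: π^{-1}(V) = {17, 18} ∉ τ ✗.
  V = {[15], [17=18]}: π^{-1}(V) = {15, 17, 18} ∉ τ ✗.
  V = {[16], [17=18]}: π^{-1}(V) = {16, 17, 18} ∉ τ ✗.
  V = {[15], [16], [17=18]}: π^{-1}(V) = {15, 16, 17, 18} ∉ τ ✗.
  V = {[19]}: π^{-1}(V) = {19} ∉ τ ✗.
  V = {[15], [19]}: π^{-1}(V) = {15, 19} ∉ τ ✗.
  V = {[16], [19]}: π^{-1}(V) = {16, 19} ∉ τ ✗.
  V = {[15], [16], [19]}: π^{-1}(V) = {15, 16, 19} ∉ τ ✗.
  V = {[17=18], [19]}: π^{-1}(V) = {17, 18, 19} ∉ τ ✗.
  V = {[15], [17=18], [19]}: π^{-1}(V) = {15, 17, 18, 19} ∉ τ ✗.
  V = {[16], [17=18], [19]}: π^{-1}(V) = {16, 17, 18, 19} ∉ τ ✗.
  V = {[15], [16], [17=18], [19]}: π^{-1}(V) = {15, 16, 17, 18, 19} ∈ τ ✓.
Open sets in the quotient: τ_Q = {{}, {[16]}, {[15], [16]}, {[15], [16], [17=18], [19]}} (4 elements).


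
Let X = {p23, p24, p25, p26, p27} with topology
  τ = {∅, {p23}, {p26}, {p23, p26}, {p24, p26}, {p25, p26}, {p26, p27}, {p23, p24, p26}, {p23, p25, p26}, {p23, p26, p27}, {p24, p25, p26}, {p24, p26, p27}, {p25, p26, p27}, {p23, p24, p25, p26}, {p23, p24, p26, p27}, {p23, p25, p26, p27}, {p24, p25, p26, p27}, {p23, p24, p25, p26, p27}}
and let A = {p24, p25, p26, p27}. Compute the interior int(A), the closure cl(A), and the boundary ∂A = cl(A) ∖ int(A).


int(A) = {p24, p25, p26, p27}, cl(A) = {p24, p25, p26, p27}, ∂A = ∅.

Closed sets in (X, τ) are complements of opens:
  closed(X, τ) = {∅, {p23}, {p24}, {p25}, {p27}, {p23, p24}, {p23, p25}, {p23, p27}, {p24, p25}, {p24, p27}, {p25, p27}, {p23, p24, p25}, {p23, p24, p27}, {p23, p25, p27}, {p24, p25, p27}, {p23, p24, p25, p27}, {p24, p25, p26, p27}, {p23, p24, p25, p26, p27}}.
int(A) = ⋃ {U ∈ τ : U ⊆ A}. Opens contained in A: ∅, {p26}, {p24, p26}, {p25, p26}, {p26, p27}, {p24, p25, p26}, {p24, p26, p27}, {p25, p26, p27}, {p24, p25, p26, p27}.
Taking the union of these: int(A) = {p24, p25, p26, p27}.
cl(A) = ⋂ {C closed : A ⊆ C}. Closed sets containing A: {p24, p25, p26, p27}, {p23, p24, p25, p26, p27}.
Intersecting these: cl(A) = {p24, p25, p26, p27}.
∂A = cl(A) ∖ int(A) = {p24, p25, p26, p27} ∖ {p24, p25, p26, p27} = ∅.


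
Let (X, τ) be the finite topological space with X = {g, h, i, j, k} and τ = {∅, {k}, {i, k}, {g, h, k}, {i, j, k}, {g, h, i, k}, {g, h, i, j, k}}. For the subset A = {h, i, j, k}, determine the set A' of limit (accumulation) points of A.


A' = {g, h, i, j}

For each x ∈ X, list the open sets U ∈ τ with x ∈ U, then check whether U ∩ (A ∖ {x}) ≠ ∅ for every such U.
  x = g: opens ∋ x are {g, h, k}, {g, h, i, k}, {g, h, i, j, k}; each meets A ∖ {g}, so x IS a limit point.
  x = h: opens ∋ x are {g, h, k}, {g, h, i, k}, {g, h, i, j, k}; each meets A ∖ {h}, so x IS a limit point.
  x = i: opens ∋ x are {i, k}, {i, j, k}, {g, h, i, k}, {g, h, i, j, k}; each meets A ∖ {i}, so x IS a limit point.
  x = j: opens ∋ x are {i, j, k}, {g, h, i, j, k}; each meets A ∖ {j}, so x IS a limit point.
  x = k: open {k} ∋ x has {k} ∩ (A ∖ {k}) = ∅, so x is NOT a limit point.
Collecting: A' = {g, h, i, j}.


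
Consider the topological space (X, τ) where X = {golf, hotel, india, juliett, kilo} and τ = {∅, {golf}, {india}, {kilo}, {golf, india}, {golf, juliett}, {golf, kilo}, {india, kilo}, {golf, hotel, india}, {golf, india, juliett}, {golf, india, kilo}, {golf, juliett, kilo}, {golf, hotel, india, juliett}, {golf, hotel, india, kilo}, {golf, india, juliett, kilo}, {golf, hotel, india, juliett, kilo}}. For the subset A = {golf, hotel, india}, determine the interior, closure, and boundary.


int(A) = {golf, hotel, india}, cl(A) = {golf, hotel, india, juliett}, ∂A = {juliett}.

Closed sets in (X, τ) are complements of opens:
  closed(X, τ) = {∅, {hotel}, {juliett}, {kilo}, {hotel, india}, {hotel, juliett}, {hotel, kilo}, {juliett, kilo}, {golf, hotel, juliett}, {hotel, india, juliett}, {hotel, india, kilo}, {hotel, juliett, kilo}, {golf, hotel, india, juliett}, {golf, hotel, juliett, kilo}, {hotel, india, juliett, kilo}, {golf, hotel, india, juliett, kilo}}.
int(A) = ⋃ {U ∈ τ : U ⊆ A}. Opens contained in A: ∅, {golf}, {india}, {golf, india}, {golf, hotel, india}.
Taking the union of these: int(A) = {golf, hotel, india}.
cl(A) = ⋂ {C closed : A ⊆ C}. Closed sets containing A: {golf, hotel, india, juliett}, {golf, hotel, india, juliett, kilo}.
Intersecting these: cl(A) = {golf, hotel, india, juliett}.
∂A = cl(A) ∖ int(A) = {golf, hotel, india, juliett} ∖ {golf, hotel, india} = {juliett}.


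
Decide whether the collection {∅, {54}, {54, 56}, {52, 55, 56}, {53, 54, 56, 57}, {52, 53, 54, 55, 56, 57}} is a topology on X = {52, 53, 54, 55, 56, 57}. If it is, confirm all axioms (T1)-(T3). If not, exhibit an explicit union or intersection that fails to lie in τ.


τ is NOT a topology on X.

Axiom (T1): ∅ ∈ τ? Yes; X ∈ τ? Yes.
Axiom (T2/T3): check pairwise unions and intersections of members of τ.
Counterexample for (T2): {54} ∪ {52, 55, 56} = {52, 54, 55, 56} ∉ τ. Therefore τ is NOT a topology.


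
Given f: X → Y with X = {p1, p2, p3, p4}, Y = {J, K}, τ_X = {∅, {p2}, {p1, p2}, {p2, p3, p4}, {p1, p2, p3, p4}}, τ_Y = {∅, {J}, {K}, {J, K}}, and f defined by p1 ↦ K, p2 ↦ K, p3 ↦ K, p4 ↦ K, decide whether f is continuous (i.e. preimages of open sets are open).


f IS continuous.

Compute f^{-1}(U) for each U ∈ τ_Y:
  U = ∅: f^{-1}(U) = ∅ ∈ τ_X ✓.
  U = {J}: f^{-1}(U) = ∅ ∈ τ_X ✓.
  U = {K}: f^{-1}(U) = {p1, p2, p3, p4} ∈ τ_X ✓.
  U = {J, K}: f^{-1}(U) = {p1, p2, p3, p4} ∈ τ_X ✓.
Every preimage lies in τ_X, so f IS continuous.


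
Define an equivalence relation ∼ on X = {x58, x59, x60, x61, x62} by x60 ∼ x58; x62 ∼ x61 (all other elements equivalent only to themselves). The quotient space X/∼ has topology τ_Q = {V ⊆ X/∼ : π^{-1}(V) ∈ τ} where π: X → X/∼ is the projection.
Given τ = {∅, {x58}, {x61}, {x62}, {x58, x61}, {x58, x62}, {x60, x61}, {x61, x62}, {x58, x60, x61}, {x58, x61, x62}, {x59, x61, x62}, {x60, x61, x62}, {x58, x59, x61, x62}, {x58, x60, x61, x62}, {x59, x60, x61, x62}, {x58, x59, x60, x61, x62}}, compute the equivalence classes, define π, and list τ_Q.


X/∼ = {[x58=x60], [x59], [x61=x62]}; |τ_Q| = 5.

Equivalence classes: [x58=x60], [x59], [x61=x62].
Quotient map π: X → X/∼ sends x58 ↦ [x58=x60], x59 ↦ [x59], x60 ↦ [x58=x60], x61 ↦ [x61=x62], x62 ↦ [x61=x62].
For each subset V ⊆ X/∼, compute π^{-1}(V) ⊆ X and check whether π^{-1}(V) ∈ τ. V is open in τ_Q iff π^{-1}(V) ∈ τ.
  V = {}: π^{-1}(V) = ∅ ∈ τ ✓.
  V = {[x58=x60]}: π^{-1}(V) = {x58, x60} ∉ τ ✗.
  V = {[x59]}: π^{-1}(V) = {x59} ∉ τ ✗.
  V = {[x58=x60], [x59]}: π^{-1}(V) = {x58, x59, x60} ∉ τ ✗.
  V = {[x61=x62]}: π^{-1}(V) = {x61, x62} ∈ τ ✓.
  V = {[x58=x60], [x61=x62]}: π^{-1}(V) = {x58, x60, x61, x62} ∈ τ ✓.
  V = {[x59], [x61=x62]}: π^{-1}(V) = {x59, x61, x62} ∈ τ ✓.
  V = {[x58=x60], [x59], [x61=x62]}: π^{-1}(V) = {x58, x59, x60, x61, x62} ∈ τ ✓.
Open sets in the quotient: τ_Q = {{}, {[x61=x62]}, {[x58=x60], [x61=x62]}, {[x59], [x61=x62]}, {[x58=x60], [x59], [x61=x62]}} (5 elements).


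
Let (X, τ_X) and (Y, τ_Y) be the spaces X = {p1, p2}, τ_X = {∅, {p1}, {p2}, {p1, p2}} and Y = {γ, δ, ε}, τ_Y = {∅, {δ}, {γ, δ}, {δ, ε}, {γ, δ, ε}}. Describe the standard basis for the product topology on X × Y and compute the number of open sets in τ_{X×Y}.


Basis B = {∅ × ∅, {p1} × {δ}, {p2} × {δ}, {p1} × {γ, δ}, {p1} × {δ, ε}, {p1, p2} × {δ}, {p2} × {γ, δ}, {p2} × {δ, ε}, {p1} × {γ, δ, ε}, {p2} × {γ, δ, ε}, {p1, p2} × {γ, δ}, {p1, p2} × {δ, ε}, {p1, p2} × {γ, δ, ε}}; |τ_{X×Y}| = 25.

Enumerate products U × V with U ∈ τ_X, V ∈ τ_Y (deduplicated):
  ∅ × ∅ = {} (∅)
  {p1} × {δ} = {(p1,δ)}
  {p2} × {δ} = {(p2,δ)}
  {p1} × {γ, δ} = {(p1,γ), (p1,δ)}
  {p1} × {δ, ε} = {(p1,δ), (p1,ε)}
  {p1, p2} × {δ} = {(p1,δ), (p2,δ)}
  {p2} × {γ, δ} = {(p2,γ), (p2,δ)}
  {p2} × {δ, ε} = {(p2,δ), (p2,ε)}
  {p1} × {γ, δ, ε} = {(p1,γ), (p1,δ), (p1,ε)}
  {p2} × {γ, δ, ε} = {(p2,γ), (p2,δ), (p2,ε)}
  {p1, p2} × {γ, δ} = {(p1,γ), (p1,δ), (p2,γ), (p2,δ)}
  {p1, p2} × {δ, ε} = {(p1,δ), (p1,ε), (p2,δ), (p2,ε)}
  {p1, p2} × {γ, δ, ε} = {(p1,γ), (p1,δ), (p1,ε), (p2,γ), (p2,δ), (p2,ε)}
These 13 distinct sets form the basis B.
Close under arbitrary unions to get τ_{X×Y}; counting gives |τ_{X×Y}| = 25.


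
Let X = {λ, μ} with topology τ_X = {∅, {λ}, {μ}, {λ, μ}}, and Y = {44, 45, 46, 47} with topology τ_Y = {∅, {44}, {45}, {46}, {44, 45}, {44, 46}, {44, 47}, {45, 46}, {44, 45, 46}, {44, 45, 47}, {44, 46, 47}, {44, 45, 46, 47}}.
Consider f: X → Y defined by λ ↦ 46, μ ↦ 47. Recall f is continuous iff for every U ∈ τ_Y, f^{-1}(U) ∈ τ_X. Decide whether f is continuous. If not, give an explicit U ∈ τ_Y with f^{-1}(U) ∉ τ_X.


f IS continuous.

Compute f^{-1}(U) for each U ∈ τ_Y:
  U = ∅: f^{-1}(U) = ∅ ∈ τ_X ✓.
  U = {44}: f^{-1}(U) = ∅ ∈ τ_X ✓.
  U = {45}: f^{-1}(U) = ∅ ∈ τ_X ✓.
  U = {46}: f^{-1}(U) = {λ} ∈ τ_X ✓.
  U = {44, 45}: f^{-1}(U) = ∅ ∈ τ_X ✓.
  U = {44, 46}: f^{-1}(U) = {λ} ∈ τ_X ✓.
  U = {44, 47}: f^{-1}(U) = {μ} ∈ τ_X ✓.
  U = {45, 46}: f^{-1}(U) = {λ} ∈ τ_X ✓.
  U = {44, 45, 46}: f^{-1}(U) = {λ} ∈ τ_X ✓.
  U = {44, 45, 47}: f^{-1}(U) = {μ} ∈ τ_X ✓.
  U = {44, 46, 47}: f^{-1}(U) = {λ, μ} ∈ τ_X ✓.
  U = {44, 45, 46, 47}: f^{-1}(U) = {λ, μ} ∈ τ_X ✓.
Every preimage lies in τ_X, so f IS continuous.


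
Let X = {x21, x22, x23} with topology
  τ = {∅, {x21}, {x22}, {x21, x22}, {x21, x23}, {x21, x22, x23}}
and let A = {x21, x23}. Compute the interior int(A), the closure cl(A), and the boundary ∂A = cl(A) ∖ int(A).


int(A) = {x21, x23}, cl(A) = {x21, x23}, ∂A = ∅.

Closed sets in (X, τ) are complements of opens:
  closed(X, τ) = {∅, {x22}, {x23}, {x21, x23}, {x22, x23}, {x21, x22, x23}}.
int(A) = ⋃ {U ∈ τ : U ⊆ A}. Opens contained in A: ∅, {x21}, {x21, x23}.
Taking the union of these: int(A) = {x21, x23}.
cl(A) = ⋂ {C closed : A ⊆ C}. Closed sets containing A: {x21, x23}, {x21, x22, x23}.
Intersecting these: cl(A) = {x21, x23}.
∂A = cl(A) ∖ int(A) = {x21, x23} ∖ {x21, x23} = ∅.


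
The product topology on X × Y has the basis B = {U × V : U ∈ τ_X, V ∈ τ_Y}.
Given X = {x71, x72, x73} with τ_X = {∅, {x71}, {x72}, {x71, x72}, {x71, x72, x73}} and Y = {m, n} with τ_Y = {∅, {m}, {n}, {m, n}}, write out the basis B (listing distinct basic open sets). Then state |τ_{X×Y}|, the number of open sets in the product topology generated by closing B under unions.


Basis B = {∅ × ∅, {x71} × {m}, {x71} × {n}, {x72} × {m}, {x72} × {n}, {x71} × {m, n}, {x71, x72} × {m}, {x71, x72} × {n}, {x72} × {m, n}, {x71, x72, x73} × {m}, {x71, x72, x73} × {n}, {x71, x72} × {m, n}, {x71, x72, x73} × {m, n}}; |τ_{X×Y}| = 25.

Enumerate products U × V with U ∈ τ_X, V ∈ τ_Y (deduplicated):
  ∅ × ∅ = {} (∅)
  {x71} × {m} = {(x71,m)}
  {x71} × {n} = {(x71,n)}
  {x72} × {m} = {(x72,m)}
  {x72} × {n} = {(x72,n)}
  {x71} × {m, n} = {(x71,m), (x71,n)}
  {x71, x72} × {m} = {(x71,m), (x72,m)}
  {x71, x72} × {n} = {(x71,n), (x72,n)}
  {x72} × {m, n} = {(x72,m), (x72,n)}
  {x71, x72, x73} × {m} = {(x71,m), (x72,m), (x73,m)}
  {x71, x72, x73} × {n} = {(x71,n), (x72,n), (x73,n)}
  {x71, x72} × {m, n} = {(x71,m), (x71,n), (x72,m), (x72,n)}
  {x71, x72, x73} × {m, n} = {(x71,m), (x71,n), (x72,m), (x72,n), (x73,m), (x73,n)}
These 13 distinct sets form the basis B.
Close under arbitrary unions to get τ_{X×Y}; counting gives |τ_{X×Y}| = 25.


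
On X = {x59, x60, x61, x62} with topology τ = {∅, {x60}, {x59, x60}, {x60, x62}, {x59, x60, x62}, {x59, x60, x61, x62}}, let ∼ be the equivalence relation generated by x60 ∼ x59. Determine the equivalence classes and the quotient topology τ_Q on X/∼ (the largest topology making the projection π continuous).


X/∼ = {[x59=x60], [x61], [x62]}; |τ_Q| = 4.

Equivalence classes: [x59=x60], [x61], [x62].
Quotient map π: X → X/∼ sends x59 ↦ [x59=x60], x60 ↦ [x59=x60], x61 ↦ [x61], x62 ↦ [x62].
For each subset V ⊆ X/∼, compute π^{-1}(V) ⊆ X and check whether π^{-1}(V) ∈ τ. V is open in τ_Q iff π^{-1}(V) ∈ τ.
  V = {}: π^{-1}(V) = ∅ ∈ τ ✓.
  V = {[x59=x60]}: π^{-1}(V) = {x59, x60} ∈ τ ✓.
  V = {[x61]}: π^{-1}(V) = {x61} ∉ τ ✗.
  V = {[x59=x60], [x61]}: π^{-1}(V) = {x59, x60, x61} ∉ τ ✗.
  V = {[x62]}: π^{-1}(V) = {x62} ∉ τ ✗.
  V = {[x59=x60], [x62]}: π^{-1}(V) = {x59, x60, x62} ∈ τ ✓.
  V = {[x61], [x62]}: π^{-1}(V) = {x61, x62} ∉ τ ✗.
  V = {[x59=x60], [x61], [x62]}: π^{-1}(V) = {x59, x60, x61, x62} ∈ τ ✓.
Open sets in the quotient: τ_Q = {{}, {[x59=x60]}, {[x59=x60], [x62]}, {[x59=x60], [x61], [x62]}} (4 elements).


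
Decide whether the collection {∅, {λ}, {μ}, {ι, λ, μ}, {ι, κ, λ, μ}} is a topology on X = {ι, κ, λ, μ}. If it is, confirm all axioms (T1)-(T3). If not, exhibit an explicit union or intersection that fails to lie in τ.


τ is NOT a topology on X.

Axiom (T1): ∅ ∈ τ? Yes; X ∈ τ? Yes.
Axiom (T2/T3): check pairwise unions and intersections of members of τ.
Counterexample for (T2): {λ} ∪ {μ} = {λ, μ} ∉ τ. Therefore τ is NOT a topology.


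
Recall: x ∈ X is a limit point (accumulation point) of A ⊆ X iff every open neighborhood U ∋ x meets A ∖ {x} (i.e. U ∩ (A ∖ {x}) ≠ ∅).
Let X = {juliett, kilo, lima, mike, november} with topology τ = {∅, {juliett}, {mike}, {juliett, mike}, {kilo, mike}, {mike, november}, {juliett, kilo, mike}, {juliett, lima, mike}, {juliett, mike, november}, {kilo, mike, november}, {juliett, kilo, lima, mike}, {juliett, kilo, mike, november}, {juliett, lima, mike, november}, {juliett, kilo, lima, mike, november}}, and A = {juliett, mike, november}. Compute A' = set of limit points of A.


A' = {kilo, lima, november}

For each x ∈ X, list the open sets U ∈ τ with x ∈ U, then check whether U ∩ (A ∖ {x}) ≠ ∅ for every such U.
  x = juliett: open {juliett} ∋ x has {juliett} ∩ (A ∖ {juliett}) = ∅, so x is NOT a limit point.
  x = kilo: opens ∋ x are {kilo, mike}, {juliett, kilo, mike}, {kilo, mike, november}, {juliett, kilo, lima, mike}, {juliett, kilo, mike, november}, {juliett, kilo, lima, mike, november}; each meets A ∖ {kilo}, so x IS a limit point.
  x = lima: opens ∋ x are {juliett, lima, mike}, {juliett, kilo, lima, mike}, {juliett, lima, mike, november}, {juliett, kilo, lima, mike, november}; each meets A ∖ {lima}, so x IS a limit point.
  x = mike: open {mike} ∋ x has {mike} ∩ (A ∖ {mike}) = ∅, so x is NOT a limit point.
  x = november: opens ∋ x are {mike, november}, {juliett, mike, november}, {kilo, mike, november}, {juliett, kilo, mike, november}, {juliett, lima, mike, november}, {juliett, kilo, lima, mike, november}; each meets A ∖ {november}, so x IS a limit point.
Collecting: A' = {kilo, lima, november}.


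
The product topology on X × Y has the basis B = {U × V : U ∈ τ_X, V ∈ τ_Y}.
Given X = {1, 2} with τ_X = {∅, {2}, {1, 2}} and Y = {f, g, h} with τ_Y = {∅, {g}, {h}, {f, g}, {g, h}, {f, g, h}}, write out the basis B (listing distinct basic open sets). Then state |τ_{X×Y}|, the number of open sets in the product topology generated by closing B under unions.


Basis B = {∅ × ∅, {2} × {g}, {2} × {h}, {1, 2} × {g}, {1, 2} × {h}, {2} × {f, g}, {2} × {g, h}, {2} × {f, g, h}, {1, 2} × {f, g}, {1, 2} × {g, h}, {1, 2} × {f, g, h}}; |τ_{X×Y}| = 18.

Enumerate products U × V with U ∈ τ_X, V ∈ τ_Y (deduplicated):
  ∅ × ∅ = {} (∅)
  {2} × {g} = {(2,g)}
  {2} × {h} = {(2,h)}
  {1, 2} × {g} = {(1,g), (2,g)}
  {1, 2} × {h} = {(1,h), (2,h)}
  {2} × {f, g} = {(2,f), (2,g)}
  {2} × {g, h} = {(2,g), (2,h)}
  {2} × {f, g, h} = {(2,f), (2,g), (2,h)}
  {1, 2} × {f, g} = {(1,f), (1,g), (2,f), (2,g)}
  {1, 2} × {g, h} = {(1,g), (1,h), (2,g), (2,h)}
  {1, 2} × {f, g, h} = {(1,f), (1,g), (1,h), (2,f), (2,g), (2,h)}
These 11 distinct sets form the basis B.
Close under arbitrary unions to get τ_{X×Y}; counting gives |τ_{X×Y}| = 18.


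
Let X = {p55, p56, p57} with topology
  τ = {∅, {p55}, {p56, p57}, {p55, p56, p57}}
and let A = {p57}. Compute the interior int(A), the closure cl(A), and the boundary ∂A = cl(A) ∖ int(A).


int(A) = ∅, cl(A) = {p56, p57}, ∂A = {p56, p57}.

Closed sets in (X, τ) are complements of opens:
  closed(X, τ) = {∅, {p55}, {p56, p57}, {p55, p56, p57}}.
int(A) = ⋃ {U ∈ τ : U ⊆ A}. Opens contained in A: ∅.
Taking the union of these: int(A) = ∅.
cl(A) = ⋂ {C closed : A ⊆ C}. Closed sets containing A: {p56, p57}, {p55, p56, p57}.
Intersecting these: cl(A) = {p56, p57}.
∂A = cl(A) ∖ int(A) = {p56, p57} ∖ ∅ = {p56, p57}.


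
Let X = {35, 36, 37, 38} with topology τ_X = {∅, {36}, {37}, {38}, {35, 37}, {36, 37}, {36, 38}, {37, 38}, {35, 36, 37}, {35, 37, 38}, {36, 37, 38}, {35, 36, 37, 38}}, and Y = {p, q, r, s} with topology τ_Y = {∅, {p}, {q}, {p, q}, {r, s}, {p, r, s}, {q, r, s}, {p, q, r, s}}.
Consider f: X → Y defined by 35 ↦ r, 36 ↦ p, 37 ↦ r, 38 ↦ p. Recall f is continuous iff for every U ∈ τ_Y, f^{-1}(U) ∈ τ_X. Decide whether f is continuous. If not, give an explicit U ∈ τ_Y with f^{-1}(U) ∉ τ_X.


f IS continuous.

Compute f^{-1}(U) for each U ∈ τ_Y:
  U = ∅: f^{-1}(U) = ∅ ∈ τ_X ✓.
  U = {p}: f^{-1}(U) = {36, 38} ∈ τ_X ✓.
  U = {q}: f^{-1}(U) = ∅ ∈ τ_X ✓.
  U = {p, q}: f^{-1}(U) = {36, 38} ∈ τ_X ✓.
  U = {r, s}: f^{-1}(U) = {35, 37} ∈ τ_X ✓.
  U = {p, r, s}: f^{-1}(U) = {35, 36, 37, 38} ∈ τ_X ✓.
  U = {q, r, s}: f^{-1}(U) = {35, 37} ∈ τ_X ✓.
  U = {p, q, r, s}: f^{-1}(U) = {35, 36, 37, 38} ∈ τ_X ✓.
Every preimage lies in τ_X, so f IS continuous.


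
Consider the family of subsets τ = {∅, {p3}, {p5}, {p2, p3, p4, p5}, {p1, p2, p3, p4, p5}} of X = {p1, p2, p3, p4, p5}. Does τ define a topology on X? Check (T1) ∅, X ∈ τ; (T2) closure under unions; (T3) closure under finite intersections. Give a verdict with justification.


τ is NOT a topology on X.

Axiom (T1): ∅ ∈ τ? Yes; X ∈ τ? Yes.
Axiom (T2/T3): check pairwise unions and intersections of members of τ.
Counterexample for (T2): {p3} ∪ {p5} = {p3, p5} ∉ τ. Therefore τ is NOT a topology.


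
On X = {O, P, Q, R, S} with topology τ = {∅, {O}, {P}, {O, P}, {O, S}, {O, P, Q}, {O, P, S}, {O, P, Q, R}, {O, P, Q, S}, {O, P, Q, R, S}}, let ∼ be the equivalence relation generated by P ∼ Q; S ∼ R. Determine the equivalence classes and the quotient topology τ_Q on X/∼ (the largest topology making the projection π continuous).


X/∼ = {[O], [P=Q], [R=S]}; |τ_Q| = 4.

Equivalence classes: [O], [P=Q], [R=S].
Quotient map π: X → X/∼ sends O ↦ [O], P ↦ [P=Q], Q ↦ [P=Q], R ↦ [R=S], S ↦ [R=S].
For each subset V ⊆ X/∼, compute π^{-1}(V) ⊆ X and check whether π^{-1}(V) ∈ τ. V is open in τ_Q iff π^{-1}(V) ∈ τ.
  V = {}: π^{-1}(V) = ∅ ∈ τ ✓.
  V = {[O]}: π^{-1}(V) = {O} ∈ τ ✓.
  V = {[P=Q]}: π^{-1}(V) = {P, Q} ∉ τ ✗.
  V = {[O], [P=Q]}: π^{-1}(V) = {O, P, Q} ∈ τ ✓.
  V = {[R=S]}: π^{-1}(V) = {R, S} ∉ τ ✗.
  V = {[O], [R=S]}: π^{-1}(V) = {O, R, S} ∉ τ ✗.
  V = {[P=Q], [R=S]}: π^{-1}(V) = {P, Q, R, S} ∉ τ ✗.
  V = {[O], [P=Q], [R=S]}: π^{-1}(V) = {O, P, Q, R, S} ∈ τ ✓.
Open sets in the quotient: τ_Q = {{}, {[O]}, {[O], [P=Q]}, {[O], [P=Q], [R=S]}} (4 elements).


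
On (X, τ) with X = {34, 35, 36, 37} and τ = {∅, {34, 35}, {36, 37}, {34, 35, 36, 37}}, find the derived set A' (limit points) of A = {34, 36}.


A' = {35, 37}

For each x ∈ X, list the open sets U ∈ τ with x ∈ U, then check whether U ∩ (A ∖ {x}) ≠ ∅ for every such U.
  x = 34: open {34, 35} ∋ x has {34, 35} ∩ (A ∖ {34}) = ∅, so x is NOT a limit point.
  x = 35: opens ∋ x are {34, 35}, {34, 35, 36, 37}; each meets A ∖ {35}, so x IS a limit point.
  x = 36: open {36, 37} ∋ x has {36, 37} ∩ (A ∖ {36}) = ∅, so x is NOT a limit point.
  x = 37: opens ∋ x are {36, 37}, {34, 35, 36, 37}; each meets A ∖ {37}, so x IS a limit point.
Collecting: A' = {35, 37}.
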